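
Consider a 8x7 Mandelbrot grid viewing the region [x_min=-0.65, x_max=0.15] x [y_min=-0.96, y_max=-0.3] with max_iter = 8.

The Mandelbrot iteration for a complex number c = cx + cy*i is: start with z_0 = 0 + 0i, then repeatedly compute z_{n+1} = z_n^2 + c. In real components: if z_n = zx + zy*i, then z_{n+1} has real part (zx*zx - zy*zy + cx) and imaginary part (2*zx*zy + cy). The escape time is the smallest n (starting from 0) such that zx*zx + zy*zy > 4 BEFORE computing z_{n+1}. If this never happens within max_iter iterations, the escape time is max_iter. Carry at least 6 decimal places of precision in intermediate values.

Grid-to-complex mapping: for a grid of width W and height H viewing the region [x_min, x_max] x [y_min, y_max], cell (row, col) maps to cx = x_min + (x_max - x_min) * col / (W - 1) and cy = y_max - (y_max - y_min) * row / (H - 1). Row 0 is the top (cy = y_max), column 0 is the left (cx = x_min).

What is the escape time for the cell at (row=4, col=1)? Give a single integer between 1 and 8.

Answer: 6

Derivation:
z_0 = 0 + 0i, c = -0.5357 + -0.7400i
Iter 1: z = -0.5357 + -0.7400i, |z|^2 = 0.8346
Iter 2: z = -0.7963 + 0.0529i, |z|^2 = 0.6369
Iter 3: z = 0.0956 + -0.8242i, |z|^2 = 0.6884
Iter 4: z = -1.2058 + -0.8976i, |z|^2 = 2.2598
Iter 5: z = 0.1126 + 1.4248i, |z|^2 = 2.0427
Iter 6: z = -2.5531 + -0.4191i, |z|^2 = 6.6938
Escaped at iteration 6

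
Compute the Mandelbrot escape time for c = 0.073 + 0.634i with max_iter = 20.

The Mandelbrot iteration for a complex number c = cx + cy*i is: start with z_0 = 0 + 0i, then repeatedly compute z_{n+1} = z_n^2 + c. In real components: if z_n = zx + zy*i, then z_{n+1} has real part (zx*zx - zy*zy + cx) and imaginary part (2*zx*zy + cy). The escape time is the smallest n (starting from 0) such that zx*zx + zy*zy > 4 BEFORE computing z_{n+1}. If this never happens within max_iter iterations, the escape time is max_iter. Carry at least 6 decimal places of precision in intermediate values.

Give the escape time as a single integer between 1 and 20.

Answer: 20

Derivation:
z_0 = 0 + 0i, c = 0.0730 + 0.6340i
Iter 1: z = 0.0730 + 0.6340i, |z|^2 = 0.4073
Iter 2: z = -0.3236 + 0.7266i, |z|^2 = 0.6326
Iter 3: z = -0.3502 + 0.1637i, |z|^2 = 0.1494
Iter 4: z = 0.1688 + 0.5193i, |z|^2 = 0.2982
Iter 5: z = -0.1682 + 0.8093i, |z|^2 = 0.6833
Iter 6: z = -0.5537 + 0.3617i, |z|^2 = 0.4374
Iter 7: z = 0.2488 + 0.2334i, |z|^2 = 0.1164
Iter 8: z = 0.0804 + 0.7501i, |z|^2 = 0.5692
Iter 9: z = -0.4832 + 0.7546i, |z|^2 = 0.8030
Iter 10: z = -0.2629 + -0.0953i, |z|^2 = 0.0782
Iter 11: z = 0.1330 + 0.6841i, |z|^2 = 0.4857
Iter 12: z = -0.3773 + 0.8160i, |z|^2 = 0.8083
Iter 13: z = -0.4505 + 0.0181i, |z|^2 = 0.2033
Iter 14: z = 0.2757 + 0.6176i, |z|^2 = 0.4575
Iter 15: z = -0.2325 + 0.9745i, |z|^2 = 1.0038
Iter 16: z = -0.8226 + 0.1809i, |z|^2 = 0.7095
Iter 17: z = 0.7170 + 0.3364i, |z|^2 = 0.6273
Iter 18: z = 0.4740 + 1.1165i, |z|^2 = 1.4712
Iter 19: z = -0.9489 + 1.6923i, |z|^2 = 3.7645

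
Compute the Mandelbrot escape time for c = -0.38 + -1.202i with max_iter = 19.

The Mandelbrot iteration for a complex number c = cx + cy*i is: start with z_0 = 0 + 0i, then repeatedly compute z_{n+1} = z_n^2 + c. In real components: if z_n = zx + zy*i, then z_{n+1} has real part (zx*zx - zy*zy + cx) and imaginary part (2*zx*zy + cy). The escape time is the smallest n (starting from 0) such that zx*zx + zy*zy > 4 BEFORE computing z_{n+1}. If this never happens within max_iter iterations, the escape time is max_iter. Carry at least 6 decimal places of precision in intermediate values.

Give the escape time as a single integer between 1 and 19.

Answer: 3

Derivation:
z_0 = 0 + 0i, c = -0.3800 + -1.2020i
Iter 1: z = -0.3800 + -1.2020i, |z|^2 = 1.5892
Iter 2: z = -1.6804 + -0.2885i, |z|^2 = 2.9070
Iter 3: z = 2.3605 + -0.2325i, |z|^2 = 5.6262
Escaped at iteration 3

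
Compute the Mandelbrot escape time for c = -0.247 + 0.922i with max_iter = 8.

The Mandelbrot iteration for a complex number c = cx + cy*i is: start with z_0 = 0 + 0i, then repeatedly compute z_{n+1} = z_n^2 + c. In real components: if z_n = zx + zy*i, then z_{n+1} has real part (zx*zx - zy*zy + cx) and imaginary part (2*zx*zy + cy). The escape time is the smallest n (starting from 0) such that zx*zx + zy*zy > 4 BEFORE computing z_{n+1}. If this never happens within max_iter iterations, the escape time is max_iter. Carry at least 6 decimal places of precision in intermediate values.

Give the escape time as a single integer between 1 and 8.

Answer: 7

Derivation:
z_0 = 0 + 0i, c = -0.2470 + 0.9220i
Iter 1: z = -0.2470 + 0.9220i, |z|^2 = 0.9111
Iter 2: z = -1.0361 + 0.4665i, |z|^2 = 1.2911
Iter 3: z = 0.6088 + -0.0447i, |z|^2 = 0.3726
Iter 4: z = 0.1216 + 0.8675i, |z|^2 = 0.7674
Iter 5: z = -0.9848 + 1.1330i, |z|^2 = 2.2537
Iter 6: z = -0.5609 + -1.3097i, |z|^2 = 2.0300
Iter 7: z = -1.6478 + 2.3913i, |z|^2 = 8.4334
Escaped at iteration 7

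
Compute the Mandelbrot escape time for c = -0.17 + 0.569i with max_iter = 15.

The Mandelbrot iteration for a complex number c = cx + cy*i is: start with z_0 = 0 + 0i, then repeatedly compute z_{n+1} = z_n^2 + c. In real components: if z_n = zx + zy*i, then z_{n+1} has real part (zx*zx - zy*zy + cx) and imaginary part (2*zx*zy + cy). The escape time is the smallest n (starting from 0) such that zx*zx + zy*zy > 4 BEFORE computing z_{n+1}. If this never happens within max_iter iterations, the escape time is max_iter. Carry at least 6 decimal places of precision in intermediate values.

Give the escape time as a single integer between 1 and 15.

z_0 = 0 + 0i, c = -0.1700 + 0.5690i
Iter 1: z = -0.1700 + 0.5690i, |z|^2 = 0.3527
Iter 2: z = -0.4649 + 0.3755i, |z|^2 = 0.3571
Iter 3: z = -0.0949 + 0.2199i, |z|^2 = 0.0573
Iter 4: z = -0.2093 + 0.5273i, |z|^2 = 0.3218
Iter 5: z = -0.4042 + 0.3483i, |z|^2 = 0.2847
Iter 6: z = -0.1279 + 0.2875i, |z|^2 = 0.0990
Iter 7: z = -0.2363 + 0.4955i, |z|^2 = 0.3013
Iter 8: z = -0.3596 + 0.3349i, |z|^2 = 0.2415
Iter 9: z = -0.1528 + 0.3281i, |z|^2 = 0.1310
Iter 10: z = -0.2543 + 0.4687i, |z|^2 = 0.2844
Iter 11: z = -0.3250 + 0.3306i, |z|^2 = 0.2149
Iter 12: z = -0.1736 + 0.3541i, |z|^2 = 0.1555
Iter 13: z = -0.2652 + 0.4460i, |z|^2 = 0.2693
Iter 14: z = -0.2986 + 0.3324i, |z|^2 = 0.1996

Answer: 15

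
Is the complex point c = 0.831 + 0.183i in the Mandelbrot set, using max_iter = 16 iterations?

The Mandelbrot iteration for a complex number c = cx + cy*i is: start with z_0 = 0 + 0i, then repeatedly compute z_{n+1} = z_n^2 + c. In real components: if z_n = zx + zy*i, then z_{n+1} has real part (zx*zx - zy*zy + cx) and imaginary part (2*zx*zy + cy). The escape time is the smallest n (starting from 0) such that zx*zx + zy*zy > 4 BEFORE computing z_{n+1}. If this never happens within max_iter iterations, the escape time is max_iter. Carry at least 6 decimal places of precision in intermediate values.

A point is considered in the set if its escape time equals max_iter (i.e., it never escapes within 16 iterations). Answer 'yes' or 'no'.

Answer: no

Derivation:
z_0 = 0 + 0i, c = 0.8310 + 0.1830i
Iter 1: z = 0.8310 + 0.1830i, |z|^2 = 0.7240
Iter 2: z = 1.4881 + 0.4871i, |z|^2 = 2.4517
Iter 3: z = 2.8080 + 1.6328i, |z|^2 = 10.5512
Escaped at iteration 3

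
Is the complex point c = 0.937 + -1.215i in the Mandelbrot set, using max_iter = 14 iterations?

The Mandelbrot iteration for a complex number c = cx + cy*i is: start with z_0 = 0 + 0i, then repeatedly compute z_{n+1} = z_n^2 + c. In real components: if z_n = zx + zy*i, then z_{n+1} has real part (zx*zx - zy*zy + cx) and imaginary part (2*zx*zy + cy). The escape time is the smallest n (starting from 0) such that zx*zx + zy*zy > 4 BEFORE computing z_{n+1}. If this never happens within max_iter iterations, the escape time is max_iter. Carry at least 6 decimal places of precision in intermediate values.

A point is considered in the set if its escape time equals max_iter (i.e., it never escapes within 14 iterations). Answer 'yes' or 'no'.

Answer: no

Derivation:
z_0 = 0 + 0i, c = 0.9370 + -1.2150i
Iter 1: z = 0.9370 + -1.2150i, |z|^2 = 2.3542
Iter 2: z = 0.3387 + -3.4919i, |z|^2 = 12.3082
Escaped at iteration 2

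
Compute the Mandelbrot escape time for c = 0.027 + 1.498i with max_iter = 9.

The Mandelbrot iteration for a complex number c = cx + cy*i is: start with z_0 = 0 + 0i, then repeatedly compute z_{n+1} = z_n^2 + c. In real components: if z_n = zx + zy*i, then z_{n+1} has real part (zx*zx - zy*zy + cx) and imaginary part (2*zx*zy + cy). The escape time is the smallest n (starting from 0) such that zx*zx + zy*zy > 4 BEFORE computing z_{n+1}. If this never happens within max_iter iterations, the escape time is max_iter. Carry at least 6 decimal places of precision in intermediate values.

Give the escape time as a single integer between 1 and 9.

z_0 = 0 + 0i, c = 0.0270 + 1.4980i
Iter 1: z = 0.0270 + 1.4980i, |z|^2 = 2.2447
Iter 2: z = -2.2163 + 1.5789i, |z|^2 = 7.4048
Escaped at iteration 2

Answer: 2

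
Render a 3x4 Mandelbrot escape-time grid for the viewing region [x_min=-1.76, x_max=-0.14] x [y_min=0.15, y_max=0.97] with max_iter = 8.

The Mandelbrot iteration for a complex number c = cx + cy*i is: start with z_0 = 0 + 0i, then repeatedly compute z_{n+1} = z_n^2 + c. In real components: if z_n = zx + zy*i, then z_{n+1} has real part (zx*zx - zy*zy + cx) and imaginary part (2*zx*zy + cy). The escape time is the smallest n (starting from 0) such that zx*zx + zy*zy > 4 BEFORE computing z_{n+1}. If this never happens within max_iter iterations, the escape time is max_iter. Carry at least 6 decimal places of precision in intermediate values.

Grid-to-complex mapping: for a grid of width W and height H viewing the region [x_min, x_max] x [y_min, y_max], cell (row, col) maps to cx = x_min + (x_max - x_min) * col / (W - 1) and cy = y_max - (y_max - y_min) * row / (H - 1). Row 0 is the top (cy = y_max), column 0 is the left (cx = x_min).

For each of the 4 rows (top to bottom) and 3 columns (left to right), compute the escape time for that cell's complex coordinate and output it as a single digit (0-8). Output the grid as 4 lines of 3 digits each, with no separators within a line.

(row=0, col=0): c = -1.7600 + 0.9700i → escape time 1
(row=0, col=1): c = -0.9500 + 0.9700i → escape time 3
(row=0, col=2): c = -0.1400 + 0.9700i → escape time 8
(row=1, col=0): c = -1.7600 + 0.6967i → escape time 3
(row=1, col=1): c = -0.9500 + 0.6967i → escape time 4
(row=1, col=2): c = -0.1400 + 0.6967i → escape time 8
(row=2, col=0): c = -1.7600 + 0.4233i → escape time 3
(row=2, col=1): c = -0.9500 + 0.4233i → escape time 6
(row=2, col=2): c = -0.1400 + 0.4233i → escape time 8
(row=3, col=0): c = -1.7600 + 0.1500i → escape time 4
(row=3, col=1): c = -0.9500 + 0.1500i → escape time 8
(row=3, col=2): c = -0.1400 + 0.1500i → escape time 8

Answer: 138
348
368
488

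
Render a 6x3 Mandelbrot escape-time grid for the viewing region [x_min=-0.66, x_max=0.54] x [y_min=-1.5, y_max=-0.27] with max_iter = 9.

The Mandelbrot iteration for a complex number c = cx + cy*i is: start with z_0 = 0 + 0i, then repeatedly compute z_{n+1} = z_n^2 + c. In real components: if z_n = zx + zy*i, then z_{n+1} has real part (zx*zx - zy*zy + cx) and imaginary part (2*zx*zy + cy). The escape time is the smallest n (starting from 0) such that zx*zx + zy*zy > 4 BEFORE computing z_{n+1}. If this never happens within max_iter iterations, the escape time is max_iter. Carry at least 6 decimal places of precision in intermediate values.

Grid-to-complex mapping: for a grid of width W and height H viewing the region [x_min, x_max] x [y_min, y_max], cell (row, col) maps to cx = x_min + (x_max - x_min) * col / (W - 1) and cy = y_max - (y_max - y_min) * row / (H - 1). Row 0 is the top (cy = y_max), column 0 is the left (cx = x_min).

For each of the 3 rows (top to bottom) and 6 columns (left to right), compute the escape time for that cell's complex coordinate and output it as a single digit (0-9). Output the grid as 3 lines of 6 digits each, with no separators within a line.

(row=0, col=0): c = -0.6600 + -0.2700i → escape time 9
(row=0, col=1): c = -0.4200 + -0.2700i → escape time 9
(row=0, col=2): c = -0.1800 + -0.2700i → escape time 9
(row=0, col=3): c = 0.0600 + -0.2700i → escape time 9
(row=0, col=4): c = 0.3000 + -0.2700i → escape time 9
(row=0, col=5): c = 0.5400 + -0.2700i → escape time 4
(row=1, col=0): c = -0.6600 + -0.8850i → escape time 4
(row=1, col=1): c = -0.4200 + -0.8850i → escape time 5
(row=1, col=2): c = -0.1800 + -0.8850i → escape time 9
(row=1, col=3): c = 0.0600 + -0.8850i → escape time 6
(row=1, col=4): c = 0.3000 + -0.8850i → escape time 4
(row=1, col=5): c = 0.5400 + -0.8850i → escape time 3
(row=2, col=0): c = -0.6600 + -1.5000i → escape time 2
(row=2, col=1): c = -0.4200 + -1.5000i → escape time 2
(row=2, col=2): c = -0.1800 + -1.5000i → escape time 2
(row=2, col=3): c = 0.0600 + -1.5000i → escape time 2
(row=2, col=4): c = 0.3000 + -1.5000i → escape time 2
(row=2, col=5): c = 0.5400 + -1.5000i → escape time 2

Answer: 999994
459643
222222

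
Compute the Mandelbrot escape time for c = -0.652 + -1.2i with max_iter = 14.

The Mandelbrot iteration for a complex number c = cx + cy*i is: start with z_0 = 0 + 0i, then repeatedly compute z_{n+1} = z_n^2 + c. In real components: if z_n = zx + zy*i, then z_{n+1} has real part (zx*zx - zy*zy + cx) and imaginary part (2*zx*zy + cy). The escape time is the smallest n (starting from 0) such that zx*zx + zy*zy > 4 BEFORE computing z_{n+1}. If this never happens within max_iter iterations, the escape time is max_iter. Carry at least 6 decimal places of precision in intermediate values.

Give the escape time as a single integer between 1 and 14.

Answer: 3

Derivation:
z_0 = 0 + 0i, c = -0.6520 + -1.2000i
Iter 1: z = -0.6520 + -1.2000i, |z|^2 = 1.8651
Iter 2: z = -1.6669 + 0.3648i, |z|^2 = 2.9116
Iter 3: z = 1.9935 + -2.4162i, |z|^2 = 9.8118
Escaped at iteration 3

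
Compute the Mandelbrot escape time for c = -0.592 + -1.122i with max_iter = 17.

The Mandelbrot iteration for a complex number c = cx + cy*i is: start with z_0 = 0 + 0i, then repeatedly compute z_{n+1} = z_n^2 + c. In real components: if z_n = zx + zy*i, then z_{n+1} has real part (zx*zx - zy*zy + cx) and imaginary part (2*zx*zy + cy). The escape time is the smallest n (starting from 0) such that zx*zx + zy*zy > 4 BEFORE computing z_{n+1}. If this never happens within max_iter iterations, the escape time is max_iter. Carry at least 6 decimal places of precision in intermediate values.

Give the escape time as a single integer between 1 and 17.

Answer: 3

Derivation:
z_0 = 0 + 0i, c = -0.5920 + -1.1220i
Iter 1: z = -0.5920 + -1.1220i, |z|^2 = 1.6093
Iter 2: z = -1.5004 + 0.2064i, |z|^2 = 2.2939
Iter 3: z = 1.6166 + -1.7415i, |z|^2 = 5.6464
Escaped at iteration 3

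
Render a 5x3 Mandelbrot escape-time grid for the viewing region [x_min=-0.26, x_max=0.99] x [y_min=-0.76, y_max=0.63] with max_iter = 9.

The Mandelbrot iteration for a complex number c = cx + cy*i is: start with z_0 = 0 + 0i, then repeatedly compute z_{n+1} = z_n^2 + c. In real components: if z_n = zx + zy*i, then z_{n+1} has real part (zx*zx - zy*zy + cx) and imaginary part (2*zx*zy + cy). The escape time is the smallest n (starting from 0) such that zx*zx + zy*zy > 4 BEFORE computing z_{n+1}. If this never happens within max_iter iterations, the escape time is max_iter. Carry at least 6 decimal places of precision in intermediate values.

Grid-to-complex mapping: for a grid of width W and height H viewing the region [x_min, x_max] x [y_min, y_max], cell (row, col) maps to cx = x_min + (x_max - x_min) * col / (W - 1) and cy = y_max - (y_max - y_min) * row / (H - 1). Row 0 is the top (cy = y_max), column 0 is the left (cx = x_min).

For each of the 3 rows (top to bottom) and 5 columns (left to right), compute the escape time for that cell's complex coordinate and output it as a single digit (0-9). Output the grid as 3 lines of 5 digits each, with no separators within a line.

Answer: 99932
99943
98432

Derivation:
(row=0, col=0): c = -0.2600 + 0.6300i → escape time 9
(row=0, col=1): c = 0.0525 + 0.6300i → escape time 9
(row=0, col=2): c = 0.3650 + 0.6300i → escape time 9
(row=0, col=3): c = 0.6775 + 0.6300i → escape time 3
(row=0, col=4): c = 0.9900 + 0.6300i → escape time 2
(row=1, col=0): c = -0.2600 + -0.0650i → escape time 9
(row=1, col=1): c = 0.0525 + -0.0650i → escape time 9
(row=1, col=2): c = 0.3650 + -0.0650i → escape time 9
(row=1, col=3): c = 0.6775 + -0.0650i → escape time 4
(row=1, col=4): c = 0.9900 + -0.0650i → escape time 3
(row=2, col=0): c = -0.2600 + -0.7600i → escape time 9
(row=2, col=1): c = 0.0525 + -0.7600i → escape time 8
(row=2, col=2): c = 0.3650 + -0.7600i → escape time 4
(row=2, col=3): c = 0.6775 + -0.7600i → escape time 3
(row=2, col=4): c = 0.9900 + -0.7600i → escape time 2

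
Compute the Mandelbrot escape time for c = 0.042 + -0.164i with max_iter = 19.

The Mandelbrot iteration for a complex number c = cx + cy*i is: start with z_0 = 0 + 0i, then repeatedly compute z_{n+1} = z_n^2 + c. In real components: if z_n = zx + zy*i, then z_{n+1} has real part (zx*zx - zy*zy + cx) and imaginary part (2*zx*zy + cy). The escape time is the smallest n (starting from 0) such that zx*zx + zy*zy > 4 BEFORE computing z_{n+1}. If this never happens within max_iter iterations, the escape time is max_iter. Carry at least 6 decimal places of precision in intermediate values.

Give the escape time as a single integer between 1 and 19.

Answer: 19

Derivation:
z_0 = 0 + 0i, c = 0.0420 + -0.1640i
Iter 1: z = 0.0420 + -0.1640i, |z|^2 = 0.0287
Iter 2: z = 0.0169 + -0.1778i, |z|^2 = 0.0319
Iter 3: z = 0.0107 + -0.1700i, |z|^2 = 0.0290
Iter 4: z = 0.0132 + -0.1676i, |z|^2 = 0.0283
Iter 5: z = 0.0141 + -0.1684i, |z|^2 = 0.0286
Iter 6: z = 0.0138 + -0.1687i, |z|^2 = 0.0287
Iter 7: z = 0.0137 + -0.1687i, |z|^2 = 0.0286
Iter 8: z = 0.0137 + -0.1686i, |z|^2 = 0.0286
Iter 9: z = 0.0138 + -0.1686i, |z|^2 = 0.0286
Iter 10: z = 0.0138 + -0.1686i, |z|^2 = 0.0286
Iter 11: z = 0.0138 + -0.1686i, |z|^2 = 0.0286
Iter 12: z = 0.0138 + -0.1686i, |z|^2 = 0.0286
Iter 13: z = 0.0138 + -0.1686i, |z|^2 = 0.0286
Iter 14: z = 0.0138 + -0.1686i, |z|^2 = 0.0286
Iter 15: z = 0.0138 + -0.1686i, |z|^2 = 0.0286
Iter 16: z = 0.0138 + -0.1686i, |z|^2 = 0.0286
Iter 17: z = 0.0138 + -0.1686i, |z|^2 = 0.0286
Iter 18: z = 0.0138 + -0.1686i, |z|^2 = 0.0286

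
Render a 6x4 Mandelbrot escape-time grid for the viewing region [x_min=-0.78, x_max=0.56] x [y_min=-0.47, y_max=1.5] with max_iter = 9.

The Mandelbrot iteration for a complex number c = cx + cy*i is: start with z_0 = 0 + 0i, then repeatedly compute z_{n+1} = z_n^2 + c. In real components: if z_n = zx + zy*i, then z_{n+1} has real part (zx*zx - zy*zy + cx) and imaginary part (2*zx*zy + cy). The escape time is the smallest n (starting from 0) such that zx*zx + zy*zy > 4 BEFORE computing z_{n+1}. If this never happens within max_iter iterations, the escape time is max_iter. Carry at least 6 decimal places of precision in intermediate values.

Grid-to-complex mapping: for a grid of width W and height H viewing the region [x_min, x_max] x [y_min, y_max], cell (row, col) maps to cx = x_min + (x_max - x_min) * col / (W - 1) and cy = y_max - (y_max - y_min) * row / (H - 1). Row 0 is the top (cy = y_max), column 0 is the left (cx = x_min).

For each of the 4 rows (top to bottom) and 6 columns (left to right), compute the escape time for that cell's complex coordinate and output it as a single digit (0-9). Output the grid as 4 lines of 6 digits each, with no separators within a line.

Answer: 222222
459943
999994
699994

Derivation:
(row=0, col=0): c = -0.7800 + 1.5000i → escape time 2
(row=0, col=1): c = -0.5120 + 1.5000i → escape time 2
(row=0, col=2): c = -0.2440 + 1.5000i → escape time 2
(row=0, col=3): c = 0.0240 + 1.5000i → escape time 2
(row=0, col=4): c = 0.2920 + 1.5000i → escape time 2
(row=0, col=5): c = 0.5600 + 1.5000i → escape time 2
(row=1, col=0): c = -0.7800 + 0.8433i → escape time 4
(row=1, col=1): c = -0.5120 + 0.8433i → escape time 5
(row=1, col=2): c = -0.2440 + 0.8433i → escape time 9
(row=1, col=3): c = 0.0240 + 0.8433i → escape time 9
(row=1, col=4): c = 0.2920 + 0.8433i → escape time 4
(row=1, col=5): c = 0.5600 + 0.8433i → escape time 3
(row=2, col=0): c = -0.7800 + 0.1867i → escape time 9
(row=2, col=1): c = -0.5120 + 0.1867i → escape time 9
(row=2, col=2): c = -0.2440 + 0.1867i → escape time 9
(row=2, col=3): c = 0.0240 + 0.1867i → escape time 9
(row=2, col=4): c = 0.2920 + 0.1867i → escape time 9
(row=2, col=5): c = 0.5600 + 0.1867i → escape time 4
(row=3, col=0): c = -0.7800 + -0.4700i → escape time 6
(row=3, col=1): c = -0.5120 + -0.4700i → escape time 9
(row=3, col=2): c = -0.2440 + -0.4700i → escape time 9
(row=3, col=3): c = 0.0240 + -0.4700i → escape time 9
(row=3, col=4): c = 0.2920 + -0.4700i → escape time 9
(row=3, col=5): c = 0.5600 + -0.4700i → escape time 4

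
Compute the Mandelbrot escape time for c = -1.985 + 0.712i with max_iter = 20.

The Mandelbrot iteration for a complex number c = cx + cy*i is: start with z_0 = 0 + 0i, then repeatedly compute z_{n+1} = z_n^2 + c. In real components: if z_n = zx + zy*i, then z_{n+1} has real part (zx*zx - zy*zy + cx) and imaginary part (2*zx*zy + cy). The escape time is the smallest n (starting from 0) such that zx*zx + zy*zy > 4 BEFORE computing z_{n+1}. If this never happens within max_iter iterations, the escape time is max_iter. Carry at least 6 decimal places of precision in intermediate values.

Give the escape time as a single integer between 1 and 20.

Answer: 1

Derivation:
z_0 = 0 + 0i, c = -1.9850 + 0.7120i
Iter 1: z = -1.9850 + 0.7120i, |z|^2 = 4.4472
Escaped at iteration 1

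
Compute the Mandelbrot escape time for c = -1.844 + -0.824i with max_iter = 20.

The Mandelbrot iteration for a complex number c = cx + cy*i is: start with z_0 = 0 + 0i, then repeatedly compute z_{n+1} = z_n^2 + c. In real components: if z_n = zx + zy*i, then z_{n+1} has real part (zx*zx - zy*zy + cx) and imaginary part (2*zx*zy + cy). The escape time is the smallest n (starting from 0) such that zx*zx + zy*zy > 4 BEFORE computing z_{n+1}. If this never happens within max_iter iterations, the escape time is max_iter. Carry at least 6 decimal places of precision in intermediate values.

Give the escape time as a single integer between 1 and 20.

Answer: 1

Derivation:
z_0 = 0 + 0i, c = -1.8440 + -0.8240i
Iter 1: z = -1.8440 + -0.8240i, |z|^2 = 4.0793
Escaped at iteration 1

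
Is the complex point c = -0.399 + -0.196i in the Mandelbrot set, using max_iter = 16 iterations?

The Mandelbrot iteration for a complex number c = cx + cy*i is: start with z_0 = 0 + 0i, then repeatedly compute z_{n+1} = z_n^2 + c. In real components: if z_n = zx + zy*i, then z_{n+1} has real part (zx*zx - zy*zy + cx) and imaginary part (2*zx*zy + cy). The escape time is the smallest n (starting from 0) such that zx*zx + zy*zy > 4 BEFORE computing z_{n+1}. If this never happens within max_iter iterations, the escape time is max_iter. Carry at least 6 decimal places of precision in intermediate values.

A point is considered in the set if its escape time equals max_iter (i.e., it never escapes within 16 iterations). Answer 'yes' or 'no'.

Answer: yes

Derivation:
z_0 = 0 + 0i, c = -0.3990 + -0.1960i
Iter 1: z = -0.3990 + -0.1960i, |z|^2 = 0.1976
Iter 2: z = -0.2782 + -0.0396i, |z|^2 = 0.0790
Iter 3: z = -0.3232 + -0.1740i, |z|^2 = 0.1347
Iter 4: z = -0.3248 + -0.0836i, |z|^2 = 0.1125
Iter 5: z = -0.3005 + -0.1417i, |z|^2 = 0.1104
Iter 6: z = -0.3288 + -0.1108i, |z|^2 = 0.1204
Iter 7: z = -0.3032 + -0.1231i, |z|^2 = 0.1071
Iter 8: z = -0.3222 + -0.1214i, |z|^2 = 0.1186
Iter 9: z = -0.3099 + -0.1178i, |z|^2 = 0.1099
Iter 10: z = -0.3168 + -0.1230i, |z|^2 = 0.1155
Iter 11: z = -0.3137 + -0.1181i, |z|^2 = 0.1124
Iter 12: z = -0.3145 + -0.1219i, |z|^2 = 0.1138
Iter 13: z = -0.3150 + -0.1193i, |z|^2 = 0.1134
Iter 14: z = -0.3140 + -0.1208i, |z|^2 = 0.1132
Iter 15: z = -0.3150 + -0.1201i, |z|^2 = 0.1136
Did not escape in 16 iterations → in set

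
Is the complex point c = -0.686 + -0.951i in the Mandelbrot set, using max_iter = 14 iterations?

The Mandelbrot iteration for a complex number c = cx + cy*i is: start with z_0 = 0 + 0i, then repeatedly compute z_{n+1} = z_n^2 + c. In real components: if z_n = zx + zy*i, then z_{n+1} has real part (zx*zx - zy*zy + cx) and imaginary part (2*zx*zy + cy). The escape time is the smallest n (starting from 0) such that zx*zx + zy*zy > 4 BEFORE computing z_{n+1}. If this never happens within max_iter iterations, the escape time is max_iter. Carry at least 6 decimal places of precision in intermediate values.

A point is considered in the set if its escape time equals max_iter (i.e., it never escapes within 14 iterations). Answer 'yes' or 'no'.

z_0 = 0 + 0i, c = -0.6860 + -0.9510i
Iter 1: z = -0.6860 + -0.9510i, |z|^2 = 1.3750
Iter 2: z = -1.1198 + 0.3538i, |z|^2 = 1.3791
Iter 3: z = 0.4428 + -1.7433i, |z|^2 = 3.2352
Iter 4: z = -3.5291 + -2.4949i, |z|^2 = 18.6788
Escaped at iteration 4

Answer: no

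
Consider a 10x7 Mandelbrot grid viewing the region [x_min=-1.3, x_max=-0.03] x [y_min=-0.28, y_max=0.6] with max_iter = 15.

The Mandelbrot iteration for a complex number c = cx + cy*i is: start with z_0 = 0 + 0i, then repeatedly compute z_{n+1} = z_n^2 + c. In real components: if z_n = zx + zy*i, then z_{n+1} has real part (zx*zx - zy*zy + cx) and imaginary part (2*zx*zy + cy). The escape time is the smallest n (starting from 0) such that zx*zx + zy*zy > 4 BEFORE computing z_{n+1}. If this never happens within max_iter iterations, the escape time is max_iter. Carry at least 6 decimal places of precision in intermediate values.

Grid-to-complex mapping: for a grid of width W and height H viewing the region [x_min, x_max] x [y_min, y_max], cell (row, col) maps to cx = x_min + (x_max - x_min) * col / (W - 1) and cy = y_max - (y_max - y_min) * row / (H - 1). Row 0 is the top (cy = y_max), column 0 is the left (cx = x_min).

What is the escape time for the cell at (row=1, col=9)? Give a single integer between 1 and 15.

Answer: 15

Derivation:
z_0 = 0 + 0i, c = -0.0300 + 0.4533i
Iter 1: z = -0.0300 + 0.4533i, |z|^2 = 0.2064
Iter 2: z = -0.2346 + 0.4261i, |z|^2 = 0.2366
Iter 3: z = -0.1565 + 0.2534i, |z|^2 = 0.0887
Iter 4: z = -0.0697 + 0.3740i, |z|^2 = 0.1447
Iter 5: z = -0.1650 + 0.4012i, |z|^2 = 0.1882
Iter 6: z = -0.1637 + 0.3209i, |z|^2 = 0.1298
Iter 7: z = -0.1062 + 0.3482i, |z|^2 = 0.1325
Iter 8: z = -0.1400 + 0.3794i, |z|^2 = 0.1635
Iter 9: z = -0.1543 + 0.3471i, |z|^2 = 0.1443
Iter 10: z = -0.1267 + 0.3462i, |z|^2 = 0.1359
Iter 11: z = -0.1338 + 0.3656i, |z|^2 = 0.1516
Iter 12: z = -0.1458 + 0.3555i, |z|^2 = 0.1476
Iter 13: z = -0.1351 + 0.3497i, |z|^2 = 0.1405
Iter 14: z = -0.1340 + 0.3588i, |z|^2 = 0.1467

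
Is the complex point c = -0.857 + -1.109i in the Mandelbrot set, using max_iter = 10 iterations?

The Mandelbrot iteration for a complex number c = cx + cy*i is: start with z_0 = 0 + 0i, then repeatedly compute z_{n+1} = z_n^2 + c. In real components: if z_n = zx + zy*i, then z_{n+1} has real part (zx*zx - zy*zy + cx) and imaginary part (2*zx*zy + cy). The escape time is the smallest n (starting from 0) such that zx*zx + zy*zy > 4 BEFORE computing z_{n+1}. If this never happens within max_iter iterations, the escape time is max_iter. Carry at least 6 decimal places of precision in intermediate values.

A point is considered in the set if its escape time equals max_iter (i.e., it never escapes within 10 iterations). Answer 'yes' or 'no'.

Answer: no

Derivation:
z_0 = 0 + 0i, c = -0.8570 + -1.1090i
Iter 1: z = -0.8570 + -1.1090i, |z|^2 = 1.9643
Iter 2: z = -1.3524 + 0.7918i, |z|^2 = 2.4561
Iter 3: z = 0.3451 + -3.2508i, |z|^2 = 10.6867
Escaped at iteration 3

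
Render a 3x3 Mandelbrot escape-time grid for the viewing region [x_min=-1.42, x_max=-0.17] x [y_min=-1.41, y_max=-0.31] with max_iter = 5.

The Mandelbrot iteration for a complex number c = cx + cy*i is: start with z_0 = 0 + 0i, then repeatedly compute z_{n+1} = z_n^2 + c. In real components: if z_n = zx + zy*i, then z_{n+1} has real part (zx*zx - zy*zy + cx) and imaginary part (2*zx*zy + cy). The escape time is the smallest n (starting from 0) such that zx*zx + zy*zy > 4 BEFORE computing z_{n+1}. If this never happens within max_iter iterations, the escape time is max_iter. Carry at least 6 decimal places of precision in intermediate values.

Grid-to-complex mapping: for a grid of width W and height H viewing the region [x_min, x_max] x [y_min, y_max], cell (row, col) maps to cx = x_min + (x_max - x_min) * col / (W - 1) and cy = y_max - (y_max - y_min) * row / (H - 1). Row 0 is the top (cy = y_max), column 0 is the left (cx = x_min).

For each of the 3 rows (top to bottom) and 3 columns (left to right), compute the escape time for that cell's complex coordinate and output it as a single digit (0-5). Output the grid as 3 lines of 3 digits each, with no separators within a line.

(row=0, col=0): c = -1.4200 + -0.3100i → escape time 5
(row=0, col=1): c = -0.7950 + -0.3100i → escape time 5
(row=0, col=2): c = -0.1700 + -0.3100i → escape time 5
(row=1, col=0): c = -1.4200 + -0.8600i → escape time 3
(row=1, col=1): c = -0.7950 + -0.8600i → escape time 4
(row=1, col=2): c = -0.1700 + -0.8600i → escape time 5
(row=2, col=0): c = -1.4200 + -1.4100i → escape time 1
(row=2, col=1): c = -0.7950 + -1.4100i → escape time 2
(row=2, col=2): c = -0.1700 + -1.4100i → escape time 2

Answer: 555
345
122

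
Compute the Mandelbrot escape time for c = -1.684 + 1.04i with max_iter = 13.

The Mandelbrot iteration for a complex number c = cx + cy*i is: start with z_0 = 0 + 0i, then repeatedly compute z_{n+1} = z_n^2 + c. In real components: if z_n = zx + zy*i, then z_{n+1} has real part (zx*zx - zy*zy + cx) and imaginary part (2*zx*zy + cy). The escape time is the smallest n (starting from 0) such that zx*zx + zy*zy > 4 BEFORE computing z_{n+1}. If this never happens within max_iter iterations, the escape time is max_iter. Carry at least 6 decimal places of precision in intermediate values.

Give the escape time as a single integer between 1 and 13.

z_0 = 0 + 0i, c = -1.6840 + 1.0400i
Iter 1: z = -1.6840 + 1.0400i, |z|^2 = 3.9175
Iter 2: z = 0.0703 + -2.4627i, |z|^2 = 6.0699
Escaped at iteration 2

Answer: 2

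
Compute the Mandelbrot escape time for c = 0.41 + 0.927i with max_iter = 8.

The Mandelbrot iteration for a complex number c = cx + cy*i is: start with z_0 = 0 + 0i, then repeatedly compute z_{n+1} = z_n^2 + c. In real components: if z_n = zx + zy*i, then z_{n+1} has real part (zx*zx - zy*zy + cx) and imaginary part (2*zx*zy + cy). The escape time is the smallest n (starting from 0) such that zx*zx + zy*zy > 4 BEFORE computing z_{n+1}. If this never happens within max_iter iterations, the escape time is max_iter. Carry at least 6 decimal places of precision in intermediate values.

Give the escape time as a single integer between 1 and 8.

Answer: 3

Derivation:
z_0 = 0 + 0i, c = 0.4100 + 0.9270i
Iter 1: z = 0.4100 + 0.9270i, |z|^2 = 1.0274
Iter 2: z = -0.2812 + 1.6871i, |z|^2 = 2.9255
Iter 3: z = -2.3574 + -0.0219i, |z|^2 = 5.5576
Escaped at iteration 3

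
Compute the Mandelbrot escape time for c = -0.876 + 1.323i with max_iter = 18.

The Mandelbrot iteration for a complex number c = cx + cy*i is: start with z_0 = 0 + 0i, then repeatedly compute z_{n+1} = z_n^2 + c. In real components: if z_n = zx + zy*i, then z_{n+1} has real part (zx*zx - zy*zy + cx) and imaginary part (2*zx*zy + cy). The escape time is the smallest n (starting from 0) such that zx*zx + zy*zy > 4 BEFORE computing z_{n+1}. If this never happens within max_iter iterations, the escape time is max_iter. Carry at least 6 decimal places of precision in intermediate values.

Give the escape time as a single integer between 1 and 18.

Answer: 2

Derivation:
z_0 = 0 + 0i, c = -0.8760 + 1.3230i
Iter 1: z = -0.8760 + 1.3230i, |z|^2 = 2.5177
Iter 2: z = -1.8590 + -0.9949i, |z|^2 = 4.4455
Escaped at iteration 2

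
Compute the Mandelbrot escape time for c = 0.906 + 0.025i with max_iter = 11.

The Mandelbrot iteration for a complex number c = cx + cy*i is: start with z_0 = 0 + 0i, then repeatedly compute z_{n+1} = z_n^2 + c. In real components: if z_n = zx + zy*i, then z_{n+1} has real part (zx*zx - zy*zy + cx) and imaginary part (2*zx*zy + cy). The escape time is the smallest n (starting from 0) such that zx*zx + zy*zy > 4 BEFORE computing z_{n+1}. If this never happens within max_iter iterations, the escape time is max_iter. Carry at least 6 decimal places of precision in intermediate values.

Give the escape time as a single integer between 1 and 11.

Answer: 3

Derivation:
z_0 = 0 + 0i, c = 0.9060 + 0.0250i
Iter 1: z = 0.9060 + 0.0250i, |z|^2 = 0.8215
Iter 2: z = 1.7262 + 0.0703i, |z|^2 = 2.9847
Iter 3: z = 3.8809 + 0.2677i, |z|^2 = 15.1328
Escaped at iteration 3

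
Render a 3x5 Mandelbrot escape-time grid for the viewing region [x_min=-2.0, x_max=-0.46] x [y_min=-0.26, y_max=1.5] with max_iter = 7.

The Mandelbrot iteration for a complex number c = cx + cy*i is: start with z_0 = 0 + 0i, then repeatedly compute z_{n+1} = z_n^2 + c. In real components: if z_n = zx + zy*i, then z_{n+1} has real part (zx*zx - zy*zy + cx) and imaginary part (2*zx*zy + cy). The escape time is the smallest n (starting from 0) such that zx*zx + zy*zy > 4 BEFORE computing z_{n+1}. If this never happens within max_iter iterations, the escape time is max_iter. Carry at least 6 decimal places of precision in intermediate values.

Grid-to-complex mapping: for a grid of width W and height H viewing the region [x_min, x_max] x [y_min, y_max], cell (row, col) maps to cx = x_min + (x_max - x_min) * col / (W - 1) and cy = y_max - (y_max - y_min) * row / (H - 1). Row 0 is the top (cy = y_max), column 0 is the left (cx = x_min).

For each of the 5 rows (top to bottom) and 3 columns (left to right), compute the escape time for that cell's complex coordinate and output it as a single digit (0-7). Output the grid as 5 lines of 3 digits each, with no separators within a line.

Answer: 122
134
137
177
177

Derivation:
(row=0, col=0): c = -2.0000 + 1.5000i → escape time 1
(row=0, col=1): c = -1.2300 + 1.5000i → escape time 2
(row=0, col=2): c = -0.4600 + 1.5000i → escape time 2
(row=1, col=0): c = -2.0000 + 1.0600i → escape time 1
(row=1, col=1): c = -1.2300 + 1.0600i → escape time 3
(row=1, col=2): c = -0.4600 + 1.0600i → escape time 4
(row=2, col=0): c = -2.0000 + 0.6200i → escape time 1
(row=2, col=1): c = -1.2300 + 0.6200i → escape time 3
(row=2, col=2): c = -0.4600 + 0.6200i → escape time 7
(row=3, col=0): c = -2.0000 + 0.1800i → escape time 1
(row=3, col=1): c = -1.2300 + 0.1800i → escape time 7
(row=3, col=2): c = -0.4600 + 0.1800i → escape time 7
(row=4, col=0): c = -2.0000 + -0.2600i → escape time 1
(row=4, col=1): c = -1.2300 + -0.2600i → escape time 7
(row=4, col=2): c = -0.4600 + -0.2600i → escape time 7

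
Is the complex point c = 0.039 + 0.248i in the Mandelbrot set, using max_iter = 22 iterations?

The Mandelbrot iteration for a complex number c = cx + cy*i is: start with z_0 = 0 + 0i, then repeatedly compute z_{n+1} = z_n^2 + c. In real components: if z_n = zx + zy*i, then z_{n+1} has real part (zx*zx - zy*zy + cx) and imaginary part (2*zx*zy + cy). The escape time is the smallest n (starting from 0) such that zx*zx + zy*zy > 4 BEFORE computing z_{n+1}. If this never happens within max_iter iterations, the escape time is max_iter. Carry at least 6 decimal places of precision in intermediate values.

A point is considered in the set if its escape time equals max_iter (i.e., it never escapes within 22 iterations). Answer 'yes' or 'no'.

z_0 = 0 + 0i, c = 0.0390 + 0.2480i
Iter 1: z = 0.0390 + 0.2480i, |z|^2 = 0.0630
Iter 2: z = -0.0210 + 0.2673i, |z|^2 = 0.0719
Iter 3: z = -0.0320 + 0.2368i, |z|^2 = 0.0571
Iter 4: z = -0.0160 + 0.2328i, |z|^2 = 0.0545
Iter 5: z = -0.0150 + 0.2405i, |z|^2 = 0.0581
Iter 6: z = -0.0186 + 0.2408i, |z|^2 = 0.0583
Iter 7: z = -0.0186 + 0.2390i, |z|^2 = 0.0575
Iter 8: z = -0.0178 + 0.2391i, |z|^2 = 0.0575
Iter 9: z = -0.0178 + 0.2395i, |z|^2 = 0.0577
Iter 10: z = -0.0180 + 0.2395i, |z|^2 = 0.0577
Iter 11: z = -0.0180 + 0.2394i, |z|^2 = 0.0576
Iter 12: z = -0.0180 + 0.2394i, |z|^2 = 0.0576
Iter 13: z = -0.0180 + 0.2394i, |z|^2 = 0.0576
Iter 14: z = -0.0180 + 0.2394i, |z|^2 = 0.0576
Iter 15: z = -0.0180 + 0.2394i, |z|^2 = 0.0576
Iter 16: z = -0.0180 + 0.2394i, |z|^2 = 0.0576
Iter 17: z = -0.0180 + 0.2394i, |z|^2 = 0.0576
Iter 18: z = -0.0180 + 0.2394i, |z|^2 = 0.0576
Iter 19: z = -0.0180 + 0.2394i, |z|^2 = 0.0576
Iter 20: z = -0.0180 + 0.2394i, |z|^2 = 0.0576
Iter 21: z = -0.0180 + 0.2394i, |z|^2 = 0.0576
Did not escape in 22 iterations → in set

Answer: yes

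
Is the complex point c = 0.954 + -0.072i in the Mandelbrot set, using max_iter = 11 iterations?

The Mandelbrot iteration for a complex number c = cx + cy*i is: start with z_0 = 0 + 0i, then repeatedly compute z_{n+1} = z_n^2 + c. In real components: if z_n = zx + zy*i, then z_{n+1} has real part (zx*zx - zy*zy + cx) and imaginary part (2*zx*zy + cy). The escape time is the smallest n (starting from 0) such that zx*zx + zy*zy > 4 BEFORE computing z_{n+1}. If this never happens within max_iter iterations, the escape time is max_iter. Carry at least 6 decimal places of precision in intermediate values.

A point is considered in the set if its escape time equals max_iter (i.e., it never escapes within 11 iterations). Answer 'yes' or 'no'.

Answer: no

Derivation:
z_0 = 0 + 0i, c = 0.9540 + -0.0720i
Iter 1: z = 0.9540 + -0.0720i, |z|^2 = 0.9153
Iter 2: z = 1.8589 + -0.2094i, |z|^2 = 3.4995
Iter 3: z = 4.3658 + -0.8504i, |z|^2 = 19.7834
Escaped at iteration 3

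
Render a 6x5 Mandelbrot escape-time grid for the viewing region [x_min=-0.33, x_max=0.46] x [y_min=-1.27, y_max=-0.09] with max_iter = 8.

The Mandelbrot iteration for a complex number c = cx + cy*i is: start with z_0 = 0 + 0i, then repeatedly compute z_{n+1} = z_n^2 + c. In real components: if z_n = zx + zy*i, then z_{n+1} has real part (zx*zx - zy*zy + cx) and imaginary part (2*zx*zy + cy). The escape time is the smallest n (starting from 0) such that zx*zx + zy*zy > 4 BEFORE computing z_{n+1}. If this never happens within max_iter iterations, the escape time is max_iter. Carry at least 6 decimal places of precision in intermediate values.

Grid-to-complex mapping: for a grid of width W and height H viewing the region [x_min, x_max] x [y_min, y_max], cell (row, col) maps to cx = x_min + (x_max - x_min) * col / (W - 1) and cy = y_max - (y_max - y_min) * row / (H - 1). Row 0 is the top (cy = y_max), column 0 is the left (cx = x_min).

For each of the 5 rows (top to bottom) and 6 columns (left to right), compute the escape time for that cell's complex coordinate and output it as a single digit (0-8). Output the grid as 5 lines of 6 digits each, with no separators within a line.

Answer: 888885
888888
888874
588443
332222

Derivation:
(row=0, col=0): c = -0.3300 + -0.0900i → escape time 8
(row=0, col=1): c = -0.1720 + -0.0900i → escape time 8
(row=0, col=2): c = -0.0140 + -0.0900i → escape time 8
(row=0, col=3): c = 0.1440 + -0.0900i → escape time 8
(row=0, col=4): c = 0.3020 + -0.0900i → escape time 8
(row=0, col=5): c = 0.4600 + -0.0900i → escape time 5
(row=1, col=0): c = -0.3300 + -0.3850i → escape time 8
(row=1, col=1): c = -0.1720 + -0.3850i → escape time 8
(row=1, col=2): c = -0.0140 + -0.3850i → escape time 8
(row=1, col=3): c = 0.1440 + -0.3850i → escape time 8
(row=1, col=4): c = 0.3020 + -0.3850i → escape time 8
(row=1, col=5): c = 0.4600 + -0.3850i → escape time 8
(row=2, col=0): c = -0.3300 + -0.6800i → escape time 8
(row=2, col=1): c = -0.1720 + -0.6800i → escape time 8
(row=2, col=2): c = -0.0140 + -0.6800i → escape time 8
(row=2, col=3): c = 0.1440 + -0.6800i → escape time 8
(row=2, col=4): c = 0.3020 + -0.6800i → escape time 7
(row=2, col=5): c = 0.4600 + -0.6800i → escape time 4
(row=3, col=0): c = -0.3300 + -0.9750i → escape time 5
(row=3, col=1): c = -0.1720 + -0.9750i → escape time 8
(row=3, col=2): c = -0.0140 + -0.9750i → escape time 8
(row=3, col=3): c = 0.1440 + -0.9750i → escape time 4
(row=3, col=4): c = 0.3020 + -0.9750i → escape time 4
(row=3, col=5): c = 0.4600 + -0.9750i → escape time 3
(row=4, col=0): c = -0.3300 + -1.2700i → escape time 3
(row=4, col=1): c = -0.1720 + -1.2700i → escape time 3
(row=4, col=2): c = -0.0140 + -1.2700i → escape time 2
(row=4, col=3): c = 0.1440 + -1.2700i → escape time 2
(row=4, col=4): c = 0.3020 + -1.2700i → escape time 2
(row=4, col=5): c = 0.4600 + -1.2700i → escape time 2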